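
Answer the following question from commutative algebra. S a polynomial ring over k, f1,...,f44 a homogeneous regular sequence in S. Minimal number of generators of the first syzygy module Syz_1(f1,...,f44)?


Regular sequence => Koszul complex is the minimal free resolution.
Syz_1 minimally generated by Koszul relations f_i*e_j - f_j*e_i (i<j): mu(Syz_1) = beta_2 = C(m,2) = m(m-1)/2
m=44
44*43/2 = 946


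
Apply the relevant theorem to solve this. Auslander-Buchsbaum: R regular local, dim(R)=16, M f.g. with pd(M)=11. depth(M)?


pd+depth=depth(R)=16
depth=16-11=5


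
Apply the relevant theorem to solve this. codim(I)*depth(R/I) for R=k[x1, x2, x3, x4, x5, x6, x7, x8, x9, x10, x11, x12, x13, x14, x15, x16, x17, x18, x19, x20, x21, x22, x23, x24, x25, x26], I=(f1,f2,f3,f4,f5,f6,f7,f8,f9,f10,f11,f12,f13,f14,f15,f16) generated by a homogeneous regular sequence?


codim=16, depth=dim(R/I)=26-16=10
Product=16*10=160


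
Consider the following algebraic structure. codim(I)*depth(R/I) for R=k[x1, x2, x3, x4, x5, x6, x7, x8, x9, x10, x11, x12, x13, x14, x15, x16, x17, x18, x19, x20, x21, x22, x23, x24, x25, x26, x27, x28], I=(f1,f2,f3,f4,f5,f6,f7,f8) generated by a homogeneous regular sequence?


codim=8, depth=dim(R/I)=28-8=20
Product=8*20=160


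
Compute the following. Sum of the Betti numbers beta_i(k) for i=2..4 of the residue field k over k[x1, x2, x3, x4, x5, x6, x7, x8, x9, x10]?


Koszul resolution: beta_i(k)=C(n,i), n=10
C(10,2)=45, C(10,3)=120, C(10,4)=210
Sum=375


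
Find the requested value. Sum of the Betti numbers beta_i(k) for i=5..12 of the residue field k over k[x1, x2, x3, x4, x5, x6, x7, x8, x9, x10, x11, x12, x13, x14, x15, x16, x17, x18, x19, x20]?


Koszul resolution: beta_i(k)=C(n,i), n=20
C(20,5)=15504, C(20,6)=38760, C(20,7)=77520, C(20,8)=125970, C(20,9)=167960, C(20,10)=184756, C(20,11)=167960, C(20,12)=125970
Sum=904400


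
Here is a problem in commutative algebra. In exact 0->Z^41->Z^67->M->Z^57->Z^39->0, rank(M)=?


Alt sum=0:
(-1)^0*41 + (-1)^1*67 + (-1)^2*? + (-1)^3*57 + (-1)^4*39=0
rank(M)=44


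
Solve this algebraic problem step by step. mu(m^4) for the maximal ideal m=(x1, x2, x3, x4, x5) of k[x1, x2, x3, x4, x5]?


Graded Nakayama: mu(m^d) = dim_k (m^d/m^(d+1)) = #degree-4 monomials in 5 vars
C(n+d-1,d)=C(8,4)=70


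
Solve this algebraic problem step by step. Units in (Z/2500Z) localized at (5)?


Local ring = Z/625Z.
phi(625) = 5^3*(5-1) = 500


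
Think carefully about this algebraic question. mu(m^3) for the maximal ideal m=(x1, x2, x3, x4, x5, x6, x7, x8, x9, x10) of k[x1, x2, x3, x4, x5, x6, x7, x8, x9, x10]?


Graded Nakayama: mu(m^d) = dim_k (m^d/m^(d+1)) = #degree-3 monomials in 10 vars
C(n+d-1,d)=C(12,3)=220


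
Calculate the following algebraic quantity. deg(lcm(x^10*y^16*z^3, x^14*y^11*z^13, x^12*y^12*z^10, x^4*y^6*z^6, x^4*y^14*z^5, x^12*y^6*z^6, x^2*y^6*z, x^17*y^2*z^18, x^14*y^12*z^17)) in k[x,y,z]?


lcm = componentwise max:
x: max(10,14,12,4,4,12,2,17,14)=17
y: max(16,11,12,6,14,6,6,2,12)=16
z: max(3,13,10,6,5,6,1,18,17)=18
Total=17+16+18=51


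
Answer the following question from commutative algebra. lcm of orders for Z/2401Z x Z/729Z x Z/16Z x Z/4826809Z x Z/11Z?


Exponent = lcm of the cyclic orders; pairwise coprime => product.
7^4*3^6*2^4*13^6*11^1=2401*729*16*4826809*11=1486936663548336


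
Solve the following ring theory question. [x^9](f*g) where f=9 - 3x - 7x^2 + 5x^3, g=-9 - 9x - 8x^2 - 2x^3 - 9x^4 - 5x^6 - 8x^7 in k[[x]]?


[x^9] = sum a_i*b_j, i+j=9
  -7*-8=56
  5*-5=-25
Sum=31


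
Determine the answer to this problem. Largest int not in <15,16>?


gcd(15,16)=1 => F=ab-a-b=15*16-15-16=240-31=209


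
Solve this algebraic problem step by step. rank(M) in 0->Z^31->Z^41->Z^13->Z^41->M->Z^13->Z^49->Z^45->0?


Alt sum=0:
(-1)^0*31 + (-1)^1*41 + (-1)^2*13 + (-1)^3*41 + (-1)^4*? + (-1)^5*13 + (-1)^6*49 + (-1)^7*45=0
rank(M)=47


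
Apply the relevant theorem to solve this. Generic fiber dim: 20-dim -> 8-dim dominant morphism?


dim(fiber)=dim(X)-dim(Y)=20-8=12


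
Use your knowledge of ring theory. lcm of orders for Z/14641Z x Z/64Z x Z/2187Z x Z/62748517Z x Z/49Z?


Exponent = lcm of the cyclic orders; pairwise coprime => product.
11^4*2^6*3^7*13^7*7^2=14641*64*2187*62748517*49=6300848593316781504


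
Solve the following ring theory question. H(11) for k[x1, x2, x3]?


C(d+n-1,n-1)=C(13,2)=78


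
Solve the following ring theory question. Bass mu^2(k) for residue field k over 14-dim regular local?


C(n,i)=C(14,2)=91


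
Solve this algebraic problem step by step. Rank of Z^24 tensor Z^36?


rank(M(x)N) = rank(M)*rank(N)
24*36 = 864


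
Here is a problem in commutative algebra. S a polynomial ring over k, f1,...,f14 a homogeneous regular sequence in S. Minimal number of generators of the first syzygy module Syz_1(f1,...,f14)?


Regular sequence => Koszul complex is the minimal free resolution.
Syz_1 minimally generated by Koszul relations f_i*e_j - f_j*e_i (i<j): mu(Syz_1) = beta_2 = C(m,2) = m(m-1)/2
m=14
14*13/2 = 91


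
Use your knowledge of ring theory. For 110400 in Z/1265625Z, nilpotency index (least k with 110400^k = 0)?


110400^k mod 1265625:
k=1: 110400
k=2: 191250
k=3: 843750
k=4: 0
First zero at k = 4


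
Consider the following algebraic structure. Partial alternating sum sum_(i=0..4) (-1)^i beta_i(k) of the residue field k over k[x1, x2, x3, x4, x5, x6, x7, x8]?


Koszul resolution: beta_i(k)=C(n,i), n=8
sum_(i=0..p) (-1)^i C(n,i) = (-1)^p C(n-1,p)
(-1)^4*C(7,4) = (-1)^4*35 = 35


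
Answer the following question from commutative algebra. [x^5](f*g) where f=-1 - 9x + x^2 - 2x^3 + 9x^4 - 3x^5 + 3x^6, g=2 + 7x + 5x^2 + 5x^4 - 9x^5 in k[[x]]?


[x^5] = sum a_i*b_j, i+j=5
  -1*-9=9
  -9*5=-45
  -2*5=-10
  9*7=63
  -3*2=-6
Sum=11


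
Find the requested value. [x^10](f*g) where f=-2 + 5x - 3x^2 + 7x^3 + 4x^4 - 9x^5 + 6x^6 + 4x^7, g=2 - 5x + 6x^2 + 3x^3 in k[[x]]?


[x^10] = sum a_i*b_j, i+j=10
  4*3=12
Sum=12


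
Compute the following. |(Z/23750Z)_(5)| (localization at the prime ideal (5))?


5-primary part: 23750=5^4*38
Size=5^4=625


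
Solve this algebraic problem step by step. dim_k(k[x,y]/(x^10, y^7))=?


Basis: x^i*y^j, i<10, j<7
10*7=70


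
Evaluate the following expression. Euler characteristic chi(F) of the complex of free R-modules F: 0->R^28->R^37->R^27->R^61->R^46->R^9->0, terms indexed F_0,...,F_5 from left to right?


chi = sum (-1)^i * rank:
(-1)^0*28=28
(-1)^1*37=-37
(-1)^2*27=27
(-1)^3*61=-61
(-1)^4*46=46
(-1)^5*9=-9
chi=-6


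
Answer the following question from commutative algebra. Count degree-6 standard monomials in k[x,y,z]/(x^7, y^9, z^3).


Need i<7, j<9, k<3 with i+j+k=6.
For each i, j ranges over max(0,6-i-2)..min(8,6-i):
  i=0: j in [4,6] -> 3
  i=1: j in [3,5] -> 3
  i=2: j in [2,4] -> 3
  i=3: j in [1,3] -> 3
  i=4: j in [0,2] -> 3
  i=5: j in [0,1] -> 2
  i=6: j in [0,0] -> 1
H(6) = 3+3+3+3+3+2+1 = 18


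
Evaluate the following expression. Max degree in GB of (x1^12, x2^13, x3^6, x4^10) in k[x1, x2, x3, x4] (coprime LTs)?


Pure powers, coprime LTs => already GB.
Degrees: 12, 13, 6, 10
Max=13


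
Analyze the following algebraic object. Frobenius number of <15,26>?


gcd(15,26)=1 => F=ab-a-b=15*26-15-26=390-41=349


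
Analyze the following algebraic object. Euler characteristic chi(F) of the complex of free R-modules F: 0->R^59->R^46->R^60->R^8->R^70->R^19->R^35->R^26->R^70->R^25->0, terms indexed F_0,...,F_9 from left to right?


chi = sum (-1)^i * rank:
(-1)^0*59=59
(-1)^1*46=-46
(-1)^2*60=60
(-1)^3*8=-8
(-1)^4*70=70
(-1)^5*19=-19
(-1)^6*35=35
(-1)^7*26=-26
(-1)^8*70=70
(-1)^9*25=-25
chi=170


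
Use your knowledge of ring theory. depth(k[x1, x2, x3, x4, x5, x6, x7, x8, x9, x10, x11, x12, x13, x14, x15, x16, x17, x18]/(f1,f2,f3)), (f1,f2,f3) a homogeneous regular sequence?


depth(R)=18
depth(R/I)=18-3=15


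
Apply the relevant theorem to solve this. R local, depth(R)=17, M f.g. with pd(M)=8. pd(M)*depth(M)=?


pd+depth=17
depth=17-8=9
pd*depth=8*9=72


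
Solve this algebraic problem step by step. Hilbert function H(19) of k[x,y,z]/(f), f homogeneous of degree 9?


C(21,2)-C(12,2)=210-66=144


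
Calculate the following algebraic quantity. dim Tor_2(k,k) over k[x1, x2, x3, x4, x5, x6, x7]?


Koszul: C(n,i)=C(7,2)=21


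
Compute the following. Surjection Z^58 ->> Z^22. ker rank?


rank(ker) = 58-22 = 36


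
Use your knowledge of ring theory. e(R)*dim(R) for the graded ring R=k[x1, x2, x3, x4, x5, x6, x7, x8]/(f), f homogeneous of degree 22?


e(R)=deg(f)=22, dim(R)=8-1=7
e*dim=22*7=154


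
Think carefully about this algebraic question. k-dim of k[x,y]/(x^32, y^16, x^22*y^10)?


k[x,y]/I, I = (x^32, y^16, x^22*y^10)
Rect: 32x16=512. Corner: (32-22)x(16-10)=60.
dim = 512-60 = 452


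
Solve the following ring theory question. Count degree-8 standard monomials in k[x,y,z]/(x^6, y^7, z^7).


Need i<6, j<7, k<7 with i+j+k=8.
For each i, j ranges over max(0,8-i-6)..min(6,8-i):
  i=0: j in [2,6] -> 5
  i=1: j in [1,6] -> 6
  i=2: j in [0,6] -> 7
  i=3: j in [0,5] -> 6
  i=4: j in [0,4] -> 5
  i=5: j in [0,3] -> 4
H(8) = 5+6+7+6+5+4 = 33


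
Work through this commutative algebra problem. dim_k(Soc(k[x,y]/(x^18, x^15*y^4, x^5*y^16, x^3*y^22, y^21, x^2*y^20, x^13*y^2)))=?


Socle = ann(m) = span of standard monomials u with x*u, y*u in I (staircase corners).
Redundant generators: x^15*y^4, x^3*y^22
Minimal generators: x^18, x^13*y^2, x^5*y^16, x^2*y^20, y^21
Corners: xy^20, x^4y^19, x^12y^15, x^17y
Socle dim=4


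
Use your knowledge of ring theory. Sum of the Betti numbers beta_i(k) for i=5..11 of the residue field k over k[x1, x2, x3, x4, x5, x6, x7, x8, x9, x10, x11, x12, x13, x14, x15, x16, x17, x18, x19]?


Koszul resolution: beta_i(k)=C(n,i), n=19
C(19,5)=11628, C(19,6)=27132, C(19,7)=50388, C(19,8)=75582, C(19,9)=92378, C(19,10)=92378, C(19,11)=75582
Sum=425068


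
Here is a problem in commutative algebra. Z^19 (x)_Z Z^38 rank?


rank(M(x)N) = rank(M)*rank(N)
19*38 = 722


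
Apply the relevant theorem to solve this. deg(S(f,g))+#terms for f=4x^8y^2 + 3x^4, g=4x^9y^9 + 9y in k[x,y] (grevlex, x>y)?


LT(f)=4x^8y^2, LT(g)=4x^9y^9
lcm(LM)=x^9y^9
S(f,g) (scaled by 16 to clear denominators) = 4xy^7*f - 4*g = 12x^5y^7 - 36y
2 terms, deg 12.
12+2=14


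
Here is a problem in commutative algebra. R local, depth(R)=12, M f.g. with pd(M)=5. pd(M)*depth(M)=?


pd+depth=12
depth=12-5=7
pd*depth=5*7=35


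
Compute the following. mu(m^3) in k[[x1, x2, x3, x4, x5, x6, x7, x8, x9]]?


C(n+d-1,d)=C(11,3)=165


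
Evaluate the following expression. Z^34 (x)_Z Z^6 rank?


rank(M(x)N) = rank(M)*rank(N)
34*6 = 204


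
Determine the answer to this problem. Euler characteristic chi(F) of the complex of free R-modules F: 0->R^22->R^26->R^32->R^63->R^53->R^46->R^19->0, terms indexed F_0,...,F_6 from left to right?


chi = sum (-1)^i * rank:
(-1)^0*22=22
(-1)^1*26=-26
(-1)^2*32=32
(-1)^3*63=-63
(-1)^4*53=53
(-1)^5*46=-46
(-1)^6*19=19
chi=-9


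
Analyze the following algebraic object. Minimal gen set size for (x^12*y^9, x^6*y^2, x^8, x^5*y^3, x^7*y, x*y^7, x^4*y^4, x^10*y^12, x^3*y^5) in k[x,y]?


Remove redundant (divisible by others).
x^10*y^12 redundant.
x^12*y^9 redundant.
Min: x^8, x^7*y, x^6*y^2, x^5*y^3, x^4*y^4, x^3*y^5, x*y^7
Count=7


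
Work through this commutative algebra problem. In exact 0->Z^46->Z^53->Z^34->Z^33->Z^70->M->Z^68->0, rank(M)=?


Alt sum=0:
(-1)^0*46 + (-1)^1*53 + (-1)^2*34 + (-1)^3*33 + (-1)^4*70 + (-1)^5*? + (-1)^6*68=0
rank(M)=132


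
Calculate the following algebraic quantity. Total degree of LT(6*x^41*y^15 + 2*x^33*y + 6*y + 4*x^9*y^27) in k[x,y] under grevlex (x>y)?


LT: 6*x^41*y^15
deg_x=41, deg_y=15
Total=41+15=56


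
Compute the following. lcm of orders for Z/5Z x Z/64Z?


Exponent = lcm of the cyclic orders; pairwise coprime => product.
5^1*2^6=5*64=320


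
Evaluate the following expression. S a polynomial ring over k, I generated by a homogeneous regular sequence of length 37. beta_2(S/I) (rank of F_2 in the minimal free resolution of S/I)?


Regular sequence => Koszul complex is the minimal free resolution.
Syz_1 minimally generated by Koszul relations f_i*e_j - f_j*e_i (i<j): mu(Syz_1) = beta_2 = C(m,2) = m(m-1)/2
m=37
37*36/2 = 666


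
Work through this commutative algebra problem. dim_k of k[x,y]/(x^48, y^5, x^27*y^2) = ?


k[x,y]/I, I = (x^48, y^5, x^27*y^2)
Rect: 48x5=240. Corner: (48-27)x(5-2)=63.
dim = 240-63 = 177


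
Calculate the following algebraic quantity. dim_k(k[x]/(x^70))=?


Basis: 1,x,...,x^69
dim=70


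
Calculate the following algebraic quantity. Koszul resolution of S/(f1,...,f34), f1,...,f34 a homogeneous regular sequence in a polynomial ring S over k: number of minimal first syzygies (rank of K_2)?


Regular sequence => Koszul complex is the minimal free resolution.
Syz_1 minimally generated by Koszul relations f_i*e_j - f_j*e_i (i<j): mu(Syz_1) = beta_2 = C(m,2) = m(m-1)/2
m=34
34*33/2 = 561


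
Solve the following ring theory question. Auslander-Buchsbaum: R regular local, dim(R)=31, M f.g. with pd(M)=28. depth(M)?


pd+depth=depth(R)=31
depth=31-28=3


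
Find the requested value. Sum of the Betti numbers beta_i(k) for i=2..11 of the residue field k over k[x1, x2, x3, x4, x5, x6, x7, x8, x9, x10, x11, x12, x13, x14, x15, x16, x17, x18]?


Koszul resolution: beta_i(k)=C(n,i), n=18
C(18,2)=153, C(18,3)=816, C(18,4)=3060, C(18,5)=8568, C(18,6)=18564, C(18,7)=31824, C(18,8)=43758, C(18,9)=48620, C(18,10)=43758, C(18,11)=31824
Sum=230945


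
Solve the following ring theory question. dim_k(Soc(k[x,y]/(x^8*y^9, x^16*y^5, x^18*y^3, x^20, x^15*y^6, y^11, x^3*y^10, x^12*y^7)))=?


Socle = ann(m) = span of standard monomials u with x*u, y*u in I (staircase corners).
Minimal generators: x^20, x^18*y^3, x^16*y^5, x^15*y^6, x^12*y^7, x^8*y^9, x^3*y^10, y^11
Corners: x^2y^10, x^7y^9, x^11y^8, x^14y^6, x^15y^5, x^17y^4, x^19y^2
Socle dim=7


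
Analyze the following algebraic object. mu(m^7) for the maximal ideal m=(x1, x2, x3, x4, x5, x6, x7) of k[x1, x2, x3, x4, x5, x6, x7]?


Graded Nakayama: mu(m^d) = dim_k (m^d/m^(d+1)) = #degree-7 monomials in 7 vars
C(n+d-1,d)=C(13,7)=1716


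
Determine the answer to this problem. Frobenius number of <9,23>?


gcd(9,23)=1 => F=ab-a-b=9*23-9-23=207-32=175


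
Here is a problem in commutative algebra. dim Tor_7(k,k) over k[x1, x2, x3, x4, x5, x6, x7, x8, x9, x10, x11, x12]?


Koszul: C(n,i)=C(12,7)=792


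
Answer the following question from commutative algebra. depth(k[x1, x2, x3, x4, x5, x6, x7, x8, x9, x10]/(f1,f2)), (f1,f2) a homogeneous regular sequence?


depth(R)=10
depth(R/I)=10-2=8


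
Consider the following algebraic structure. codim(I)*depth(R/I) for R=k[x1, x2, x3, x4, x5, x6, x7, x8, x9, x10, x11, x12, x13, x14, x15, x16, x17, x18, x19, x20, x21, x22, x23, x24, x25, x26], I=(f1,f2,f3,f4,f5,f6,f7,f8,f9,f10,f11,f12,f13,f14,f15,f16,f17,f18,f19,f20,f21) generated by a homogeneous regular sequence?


codim=21, depth=dim(R/I)=26-21=5
Product=21*5=105


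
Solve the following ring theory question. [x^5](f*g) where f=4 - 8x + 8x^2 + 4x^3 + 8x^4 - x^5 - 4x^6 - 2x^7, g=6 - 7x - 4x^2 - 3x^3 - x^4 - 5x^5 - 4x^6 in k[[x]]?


[x^5] = sum a_i*b_j, i+j=5
  4*-5=-20
  -8*-1=8
  8*-3=-24
  4*-4=-16
  8*-7=-56
  -1*6=-6
Sum=-114


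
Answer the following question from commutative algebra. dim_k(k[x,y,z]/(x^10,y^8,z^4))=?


Basis: x^iy^jz^k, i<10,j<8,k<4
10*8*4=320


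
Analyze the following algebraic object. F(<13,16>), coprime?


gcd(13,16)=1 => F=ab-a-b=13*16-13-16=208-29=179


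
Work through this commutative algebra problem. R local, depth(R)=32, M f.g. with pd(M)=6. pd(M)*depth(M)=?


pd+depth=32
depth=32-6=26
pd*depth=6*26=156


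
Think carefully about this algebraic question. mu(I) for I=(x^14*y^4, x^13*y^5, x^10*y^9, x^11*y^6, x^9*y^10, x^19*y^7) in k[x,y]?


Remove redundant (divisible by others).
x^19*y^7 redundant.
Min: x^14*y^4, x^13*y^5, x^11*y^6, x^10*y^9, x^9*y^10
Count=5


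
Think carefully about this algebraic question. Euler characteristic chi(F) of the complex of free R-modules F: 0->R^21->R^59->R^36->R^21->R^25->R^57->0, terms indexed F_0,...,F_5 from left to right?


chi = sum (-1)^i * rank:
(-1)^0*21=21
(-1)^1*59=-59
(-1)^2*36=36
(-1)^3*21=-21
(-1)^4*25=25
(-1)^5*57=-57
chi=-55


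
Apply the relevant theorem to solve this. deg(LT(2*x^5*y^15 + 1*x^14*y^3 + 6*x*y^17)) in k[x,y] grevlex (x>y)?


LT: 2*x^5*y^15
deg_x=5, deg_y=15
Total=5+15=20


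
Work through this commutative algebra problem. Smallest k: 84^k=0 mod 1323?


84^k mod 1323:
k=1: 84
k=2: 441
k=3: 0
First zero at k = 3


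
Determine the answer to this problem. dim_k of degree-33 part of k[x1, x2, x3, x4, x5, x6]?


C(d+n-1,n-1)=C(38,5)=501942


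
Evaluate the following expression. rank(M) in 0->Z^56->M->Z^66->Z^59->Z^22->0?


Alt sum=0:
(-1)^0*56 + (-1)^1*? + (-1)^2*66 + (-1)^3*59 + (-1)^4*22=0
rank(M)=85


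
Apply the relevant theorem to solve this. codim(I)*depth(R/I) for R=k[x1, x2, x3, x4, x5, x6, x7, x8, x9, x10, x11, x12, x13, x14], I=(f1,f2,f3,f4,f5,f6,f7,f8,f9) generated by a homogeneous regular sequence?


codim=9, depth=dim(R/I)=14-9=5
Product=9*5=45


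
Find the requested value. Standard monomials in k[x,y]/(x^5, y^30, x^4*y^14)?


k[x,y]/I, I = (x^5, y^30, x^4*y^14)
Rect: 5x30=150. Corner: (5-4)x(30-14)=16.
dim = 150-16 = 134


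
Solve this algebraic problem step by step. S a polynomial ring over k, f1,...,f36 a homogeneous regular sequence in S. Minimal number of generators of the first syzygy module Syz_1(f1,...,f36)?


Regular sequence => Koszul complex is the minimal free resolution.
Syz_1 minimally generated by Koszul relations f_i*e_j - f_j*e_i (i<j): mu(Syz_1) = beta_2 = C(m,2) = m(m-1)/2
m=36
36*35/2 = 630


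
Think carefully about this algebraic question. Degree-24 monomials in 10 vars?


C(d+n-1,n-1)=C(33,9)=38567100


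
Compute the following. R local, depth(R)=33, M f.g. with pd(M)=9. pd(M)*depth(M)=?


pd+depth=33
depth=33-9=24
pd*depth=9*24=216


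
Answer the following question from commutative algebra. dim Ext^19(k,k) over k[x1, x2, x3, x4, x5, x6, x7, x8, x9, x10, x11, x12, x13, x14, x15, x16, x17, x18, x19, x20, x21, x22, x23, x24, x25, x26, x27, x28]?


C(n,i)=C(28,19)=6906900


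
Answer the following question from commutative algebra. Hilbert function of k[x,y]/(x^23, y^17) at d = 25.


k[x,y], I = (x^23, y^17), d = 25
Need i < 23 and d-i < 17.
Range: 9 <= i <= 22.
H(25) = 14


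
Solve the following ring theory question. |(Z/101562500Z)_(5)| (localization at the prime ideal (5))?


5-primary part: 101562500=5^9*52
Size=5^9=1953125


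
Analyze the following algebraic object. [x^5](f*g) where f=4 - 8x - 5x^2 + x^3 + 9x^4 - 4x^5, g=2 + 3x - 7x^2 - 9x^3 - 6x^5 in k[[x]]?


[x^5] = sum a_i*b_j, i+j=5
  4*-6=-24
  -5*-9=45
  1*-7=-7
  9*3=27
  -4*2=-8
Sum=33


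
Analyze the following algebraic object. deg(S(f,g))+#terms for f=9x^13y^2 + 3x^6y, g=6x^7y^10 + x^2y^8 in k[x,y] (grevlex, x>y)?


LT(f)=9x^13y^2, LT(g)=6x^7y^10
lcm(LM)=x^13y^10
S(f,g) (scaled by 54 to clear denominators) = 6y^8*f - 9x^6*g = -9x^8y^8 + 18x^6y^9
2 terms, deg 16.
16+2=18


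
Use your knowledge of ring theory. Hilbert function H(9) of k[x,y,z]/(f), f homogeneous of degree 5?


C(11,2)-C(6,2)=55-15=40


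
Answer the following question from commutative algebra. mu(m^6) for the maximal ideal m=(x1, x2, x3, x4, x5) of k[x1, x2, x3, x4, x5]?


Graded Nakayama: mu(m^d) = dim_k (m^d/m^(d+1)) = #degree-6 monomials in 5 vars
C(n+d-1,d)=C(10,6)=210


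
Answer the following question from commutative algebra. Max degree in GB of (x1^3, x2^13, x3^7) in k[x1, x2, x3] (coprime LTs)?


Pure powers, coprime LTs => already GB.
Degrees: 3, 13, 7
Max=13


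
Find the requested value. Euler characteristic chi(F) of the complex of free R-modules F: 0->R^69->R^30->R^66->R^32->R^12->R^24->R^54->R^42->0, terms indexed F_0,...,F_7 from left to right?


chi = sum (-1)^i * rank:
(-1)^0*69=69
(-1)^1*30=-30
(-1)^2*66=66
(-1)^3*32=-32
(-1)^4*12=12
(-1)^5*24=-24
(-1)^6*54=54
(-1)^7*42=-42
chi=73


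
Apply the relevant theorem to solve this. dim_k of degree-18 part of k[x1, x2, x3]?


C(d+n-1,n-1)=C(20,2)=190


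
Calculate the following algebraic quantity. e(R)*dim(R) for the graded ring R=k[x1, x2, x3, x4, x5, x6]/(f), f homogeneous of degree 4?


e(R)=deg(f)=4, dim(R)=6-1=5
e*dim=4*5=20


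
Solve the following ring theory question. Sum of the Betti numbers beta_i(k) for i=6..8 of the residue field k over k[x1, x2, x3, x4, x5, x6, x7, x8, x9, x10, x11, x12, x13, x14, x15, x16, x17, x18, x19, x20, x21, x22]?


Koszul resolution: beta_i(k)=C(n,i), n=22
C(22,6)=74613, C(22,7)=170544, C(22,8)=319770
Sum=564927


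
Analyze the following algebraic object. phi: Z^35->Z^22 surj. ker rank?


rank(ker) = 35-22 = 13


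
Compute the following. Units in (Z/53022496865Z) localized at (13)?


Local ring = Z/10604499373Z.
phi(10604499373) = 13^8*(13-1) = 9788768652


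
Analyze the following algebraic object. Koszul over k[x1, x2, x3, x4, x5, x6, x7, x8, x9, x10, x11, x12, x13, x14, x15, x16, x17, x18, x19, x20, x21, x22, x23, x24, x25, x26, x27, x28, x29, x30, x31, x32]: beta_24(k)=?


C(n,i)=C(32,24)=10518300


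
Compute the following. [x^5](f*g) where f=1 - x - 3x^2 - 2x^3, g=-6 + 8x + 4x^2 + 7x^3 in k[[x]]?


[x^5] = sum a_i*b_j, i+j=5
  -3*7=-21
  -2*4=-8
Sum=-29


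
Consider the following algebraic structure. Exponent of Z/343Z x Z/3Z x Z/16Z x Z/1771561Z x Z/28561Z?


Exponent = lcm of the cyclic orders; pairwise coprime => product.
7^3*3^1*2^4*11^6*13^4=343*3*16*1771561*28561=833038124462544


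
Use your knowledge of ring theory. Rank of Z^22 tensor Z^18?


rank(M(x)N) = rank(M)*rank(N)
22*18 = 396


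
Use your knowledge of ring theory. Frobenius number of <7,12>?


gcd(7,12)=1 => F=ab-a-b=7*12-7-12=84-19=65


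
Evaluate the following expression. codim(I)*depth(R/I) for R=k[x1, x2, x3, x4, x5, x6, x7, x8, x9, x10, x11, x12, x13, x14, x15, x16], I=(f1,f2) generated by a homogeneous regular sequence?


codim=2, depth=dim(R/I)=16-2=14
Product=2*14=28


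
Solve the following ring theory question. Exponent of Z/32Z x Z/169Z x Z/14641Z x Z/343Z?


Exponent = lcm of the cyclic orders; pairwise coprime => product.
2^5*13^2*11^4*7^3=32*169*14641*343=27158235104


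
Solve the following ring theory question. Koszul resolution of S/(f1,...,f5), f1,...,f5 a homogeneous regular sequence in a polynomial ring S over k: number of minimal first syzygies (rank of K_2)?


Regular sequence => Koszul complex is the minimal free resolution.
Syz_1 minimally generated by Koszul relations f_i*e_j - f_j*e_i (i<j): mu(Syz_1) = beta_2 = C(m,2) = m(m-1)/2
m=5
5*4/2 = 10


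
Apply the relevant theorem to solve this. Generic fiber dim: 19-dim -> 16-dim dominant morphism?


dim(fiber)=dim(X)-dim(Y)=19-16=3


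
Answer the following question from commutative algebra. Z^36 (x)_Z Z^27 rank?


rank(M(x)N) = rank(M)*rank(N)
36*27 = 972


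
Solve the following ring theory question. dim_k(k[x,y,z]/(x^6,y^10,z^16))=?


Basis: x^iy^jz^k, i<6,j<10,k<16
6*10*16=960


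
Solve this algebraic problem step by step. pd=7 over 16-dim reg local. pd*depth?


pd+depth=16
depth=16-7=9
pd*depth=7*9=63


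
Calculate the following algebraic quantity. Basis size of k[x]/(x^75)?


Basis: 1,x,...,x^74
dim=75


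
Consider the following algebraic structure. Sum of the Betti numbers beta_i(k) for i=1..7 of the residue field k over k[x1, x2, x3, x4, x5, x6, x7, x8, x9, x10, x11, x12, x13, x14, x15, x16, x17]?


Koszul resolution: beta_i(k)=C(n,i), n=17
C(17,1)=17, C(17,2)=136, C(17,3)=680, C(17,4)=2380, C(17,5)=6188, C(17,6)=12376, C(17,7)=19448
Sum=41225


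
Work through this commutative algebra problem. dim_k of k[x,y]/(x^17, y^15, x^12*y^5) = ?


k[x,y]/I, I = (x^17, y^15, x^12*y^5)
Rect: 17x15=255. Corner: (17-12)x(15-5)=50.
dim = 255-50 = 205


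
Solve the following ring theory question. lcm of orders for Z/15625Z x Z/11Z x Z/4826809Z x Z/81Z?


Exponent = lcm of the cyclic orders; pairwise coprime => product.
5^6*11^1*13^6*3^4=15625*11*4826809*81=67198231546875


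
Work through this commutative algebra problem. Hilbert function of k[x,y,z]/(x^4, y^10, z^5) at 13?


Need i<4, j<10, k<5 with i+j+k=13.
For each i, j ranges over max(0,13-i-4)..min(9,13-i):
  i=0: j in [9,9] -> 1
  i=1: j in [8,9] -> 2
  i=2: j in [7,9] -> 3
  i=3: j in [6,9] -> 4
H(13) = 1+2+3+4 = 10


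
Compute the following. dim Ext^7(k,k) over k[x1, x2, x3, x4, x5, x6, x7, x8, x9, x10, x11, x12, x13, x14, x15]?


C(n,i)=C(15,7)=6435


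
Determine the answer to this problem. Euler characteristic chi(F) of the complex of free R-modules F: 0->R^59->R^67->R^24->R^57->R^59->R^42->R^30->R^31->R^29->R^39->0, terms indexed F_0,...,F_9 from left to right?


chi = sum (-1)^i * rank:
(-1)^0*59=59
(-1)^1*67=-67
(-1)^2*24=24
(-1)^3*57=-57
(-1)^4*59=59
(-1)^5*42=-42
(-1)^6*30=30
(-1)^7*31=-31
(-1)^8*29=29
(-1)^9*39=-39
chi=-35


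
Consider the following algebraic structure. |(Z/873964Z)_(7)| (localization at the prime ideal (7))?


7-primary part: 873964=7^5*52
Size=7^5=16807


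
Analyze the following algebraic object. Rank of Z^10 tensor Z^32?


rank(M(x)N) = rank(M)*rank(N)
10*32 = 320


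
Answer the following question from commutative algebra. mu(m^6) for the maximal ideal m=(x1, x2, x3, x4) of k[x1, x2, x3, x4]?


Graded Nakayama: mu(m^d) = dim_k (m^d/m^(d+1)) = #degree-6 monomials in 4 vars
C(n+d-1,d)=C(9,6)=84


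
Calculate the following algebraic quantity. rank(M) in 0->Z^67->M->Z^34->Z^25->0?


Alt sum=0:
(-1)^0*67 + (-1)^1*? + (-1)^2*34 + (-1)^3*25=0
rank(M)=76


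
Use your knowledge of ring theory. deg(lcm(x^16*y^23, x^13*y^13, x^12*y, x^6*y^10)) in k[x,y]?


lcm = componentwise max:
x: max(16,13,12,6)=16
y: max(23,13,1,10)=23
Total=16+23=39


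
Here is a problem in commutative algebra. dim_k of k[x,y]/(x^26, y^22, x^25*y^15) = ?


k[x,y]/I, I = (x^26, y^22, x^25*y^15)
Rect: 26x22=572. Corner: (26-25)x(22-15)=7.
dim = 572-7 = 565


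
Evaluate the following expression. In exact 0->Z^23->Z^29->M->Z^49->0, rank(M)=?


Alt sum=0:
(-1)^0*23 + (-1)^1*29 + (-1)^2*? + (-1)^3*49=0
rank(M)=55


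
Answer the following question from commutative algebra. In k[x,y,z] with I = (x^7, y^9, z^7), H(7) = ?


Need i<7, j<9, k<7 with i+j+k=7.
For each i, j ranges over max(0,7-i-6)..min(8,7-i):
  i=0: j in [1,7] -> 7
  i=1: j in [0,6] -> 7
  i=2: j in [0,5] -> 6
  i=3: j in [0,4] -> 5
  i=4: j in [0,3] -> 4
  i=5: j in [0,2] -> 3
  i=6: j in [0,1] -> 2
H(7) = 7+7+6+5+4+3+2 = 34


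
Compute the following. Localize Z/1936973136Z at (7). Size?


7-primary part: 1936973136=7^9*48
Size=7^9=40353607


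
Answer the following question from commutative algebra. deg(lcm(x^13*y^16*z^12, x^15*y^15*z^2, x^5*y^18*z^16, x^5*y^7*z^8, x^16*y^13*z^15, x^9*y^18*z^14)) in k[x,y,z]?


lcm = componentwise max:
x: max(13,15,5,5,16,9)=16
y: max(16,15,18,7,13,18)=18
z: max(12,2,16,8,15,14)=16
Total=16+18+16=50


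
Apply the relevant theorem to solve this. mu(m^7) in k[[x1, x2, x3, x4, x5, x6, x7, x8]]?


C(n+d-1,d)=C(14,7)=3432


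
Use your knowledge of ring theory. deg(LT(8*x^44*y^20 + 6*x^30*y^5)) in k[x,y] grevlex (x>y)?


LT: 8*x^44*y^20
deg_x=44, deg_y=20
Total=44+20=64


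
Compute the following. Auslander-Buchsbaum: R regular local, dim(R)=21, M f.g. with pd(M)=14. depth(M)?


pd+depth=depth(R)=21
depth=21-14=7


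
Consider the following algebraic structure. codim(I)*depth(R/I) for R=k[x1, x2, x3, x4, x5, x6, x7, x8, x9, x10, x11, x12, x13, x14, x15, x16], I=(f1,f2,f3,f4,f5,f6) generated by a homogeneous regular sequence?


codim=6, depth=dim(R/I)=16-6=10
Product=6*10=60


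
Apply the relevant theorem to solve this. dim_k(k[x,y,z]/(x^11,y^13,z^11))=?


Basis: x^iy^jz^k, i<11,j<13,k<11
11*13*11=1573


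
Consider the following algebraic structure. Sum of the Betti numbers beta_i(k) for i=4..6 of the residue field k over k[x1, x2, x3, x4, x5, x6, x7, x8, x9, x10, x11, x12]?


Koszul resolution: beta_i(k)=C(n,i), n=12
C(12,4)=495, C(12,5)=792, C(12,6)=924
Sum=2211


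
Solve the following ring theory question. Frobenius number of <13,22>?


gcd(13,22)=1 => F=ab-a-b=13*22-13-22=286-35=251


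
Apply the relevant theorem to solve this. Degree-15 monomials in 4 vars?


C(d+n-1,n-1)=C(18,3)=816


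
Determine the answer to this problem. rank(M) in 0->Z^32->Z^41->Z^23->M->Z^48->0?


Alt sum=0:
(-1)^0*32 + (-1)^1*41 + (-1)^2*23 + (-1)^3*? + (-1)^4*48=0
rank(M)=62


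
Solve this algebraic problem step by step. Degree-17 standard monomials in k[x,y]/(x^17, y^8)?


k[x,y], I = (x^17, y^8), d = 17
Need i < 17 and d-i < 8.
Range: 10 <= i <= 16.
H(17) = 7


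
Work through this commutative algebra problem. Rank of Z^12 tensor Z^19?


rank(M(x)N) = rank(M)*rank(N)
12*19 = 228


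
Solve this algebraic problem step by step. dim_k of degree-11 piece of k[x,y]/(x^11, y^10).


k[x,y], I = (x^11, y^10), d = 11
Need i < 11 and d-i < 10.
Range: 2 <= i <= 10.
H(11) = 9


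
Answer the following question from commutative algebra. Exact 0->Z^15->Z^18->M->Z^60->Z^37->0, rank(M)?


Alt sum=0:
(-1)^0*15 + (-1)^1*18 + (-1)^2*? + (-1)^3*60 + (-1)^4*37=0
rank(M)=26


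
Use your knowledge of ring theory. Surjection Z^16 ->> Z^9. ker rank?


rank(ker) = 16-9 = 7


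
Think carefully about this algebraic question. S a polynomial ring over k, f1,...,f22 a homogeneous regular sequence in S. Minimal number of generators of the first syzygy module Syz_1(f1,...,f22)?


Regular sequence => Koszul complex is the minimal free resolution.
Syz_1 minimally generated by Koszul relations f_i*e_j - f_j*e_i (i<j): mu(Syz_1) = beta_2 = C(m,2) = m(m-1)/2
m=22
22*21/2 = 231


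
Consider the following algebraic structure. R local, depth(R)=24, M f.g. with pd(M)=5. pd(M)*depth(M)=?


pd+depth=24
depth=24-5=19
pd*depth=5*19=95


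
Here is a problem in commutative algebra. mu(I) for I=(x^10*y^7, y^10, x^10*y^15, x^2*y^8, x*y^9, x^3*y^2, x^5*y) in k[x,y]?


Remove redundant (divisible by others).
x^10*y^7 redundant.
x^10*y^15 redundant.
Min: x^5*y, x^3*y^2, x^2*y^8, x*y^9, y^10
Count=5


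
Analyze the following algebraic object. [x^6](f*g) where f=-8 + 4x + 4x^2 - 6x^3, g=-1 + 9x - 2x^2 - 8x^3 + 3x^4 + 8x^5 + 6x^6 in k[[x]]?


[x^6] = sum a_i*b_j, i+j=6
  -8*6=-48
  4*8=32
  4*3=12
  -6*-8=48
Sum=44


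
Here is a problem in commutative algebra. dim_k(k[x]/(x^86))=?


Basis: 1,x,...,x^85
dim=86


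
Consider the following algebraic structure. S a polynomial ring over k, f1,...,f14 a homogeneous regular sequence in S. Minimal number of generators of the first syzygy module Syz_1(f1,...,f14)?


Regular sequence => Koszul complex is the minimal free resolution.
Syz_1 minimally generated by Koszul relations f_i*e_j - f_j*e_i (i<j): mu(Syz_1) = beta_2 = C(m,2) = m(m-1)/2
m=14
14*13/2 = 91


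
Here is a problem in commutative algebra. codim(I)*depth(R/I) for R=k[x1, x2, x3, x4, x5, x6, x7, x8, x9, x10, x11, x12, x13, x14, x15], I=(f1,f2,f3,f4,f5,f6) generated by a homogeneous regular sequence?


codim=6, depth=dim(R/I)=15-6=9
Product=6*9=54


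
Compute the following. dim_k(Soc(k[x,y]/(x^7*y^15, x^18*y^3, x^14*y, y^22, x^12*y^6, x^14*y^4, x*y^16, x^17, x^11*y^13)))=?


Socle = ann(m) = span of standard monomials u with x*u, y*u in I (staircase corners).
Redundant generators: x^14*y^4, x^18*y^3
Minimal generators: x^17, x^14*y, x^12*y^6, x^11*y^13, x^7*y^15, x*y^16, y^22
Corners: y^21, x^6y^15, x^10y^14, x^11y^12, x^13y^5, x^16
Socle dim=6


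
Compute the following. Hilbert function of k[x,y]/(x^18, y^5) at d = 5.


k[x,y], I = (x^18, y^5), d = 5
Need i < 18 and d-i < 5.
Range: 1 <= i <= 5.
H(5) = 5


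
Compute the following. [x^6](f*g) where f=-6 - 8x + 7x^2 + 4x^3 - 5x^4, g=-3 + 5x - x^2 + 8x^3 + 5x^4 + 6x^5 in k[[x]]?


[x^6] = sum a_i*b_j, i+j=6
  -8*6=-48
  7*5=35
  4*8=32
  -5*-1=5
Sum=24


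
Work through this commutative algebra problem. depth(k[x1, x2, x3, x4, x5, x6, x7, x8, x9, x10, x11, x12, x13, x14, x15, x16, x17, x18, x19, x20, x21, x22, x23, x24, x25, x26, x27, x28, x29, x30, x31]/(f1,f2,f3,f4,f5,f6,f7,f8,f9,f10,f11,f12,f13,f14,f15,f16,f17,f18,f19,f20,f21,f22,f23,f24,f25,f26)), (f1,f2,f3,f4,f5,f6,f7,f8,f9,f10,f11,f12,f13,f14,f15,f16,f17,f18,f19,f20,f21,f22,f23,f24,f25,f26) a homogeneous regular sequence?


depth(R)=31
depth(R/I)=31-26=5


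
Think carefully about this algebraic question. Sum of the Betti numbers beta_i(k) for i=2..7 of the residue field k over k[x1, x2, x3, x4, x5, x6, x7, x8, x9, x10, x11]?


Koszul resolution: beta_i(k)=C(n,i), n=11
C(11,2)=55, C(11,3)=165, C(11,4)=330, C(11,5)=462, C(11,6)=462, C(11,7)=330
Sum=1804


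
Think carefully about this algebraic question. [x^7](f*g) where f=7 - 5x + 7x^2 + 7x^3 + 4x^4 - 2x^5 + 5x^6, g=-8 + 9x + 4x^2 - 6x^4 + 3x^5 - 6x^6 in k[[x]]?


[x^7] = sum a_i*b_j, i+j=7
  -5*-6=30
  7*3=21
  7*-6=-42
  -2*4=-8
  5*9=45
Sum=46


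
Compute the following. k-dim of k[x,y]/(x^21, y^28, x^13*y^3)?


k[x,y]/I, I = (x^21, y^28, x^13*y^3)
Rect: 21x28=588. Corner: (21-13)x(28-3)=200.
dim = 588-200 = 388


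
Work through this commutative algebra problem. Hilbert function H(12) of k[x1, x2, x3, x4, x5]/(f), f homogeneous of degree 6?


C(16,4)-C(10,4)=1820-210=1610


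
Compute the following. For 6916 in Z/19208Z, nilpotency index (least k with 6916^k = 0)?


6916^k mod 19208:
k=1: 6916
k=2: 3136
k=3: 2744
k=4: 0
First zero at k = 4


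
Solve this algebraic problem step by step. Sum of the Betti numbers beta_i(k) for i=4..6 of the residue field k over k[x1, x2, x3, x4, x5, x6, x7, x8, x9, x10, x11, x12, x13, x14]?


Koszul resolution: beta_i(k)=C(n,i), n=14
C(14,4)=1001, C(14,5)=2002, C(14,6)=3003
Sum=6006


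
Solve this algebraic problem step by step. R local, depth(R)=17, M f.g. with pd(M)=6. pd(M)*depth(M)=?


pd+depth=17
depth=17-6=11
pd*depth=6*11=66


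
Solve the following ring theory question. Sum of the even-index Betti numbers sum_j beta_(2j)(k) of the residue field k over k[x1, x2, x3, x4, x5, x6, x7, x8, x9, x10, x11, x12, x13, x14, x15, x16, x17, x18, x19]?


Koszul resolution: beta_i(k)=C(n,i), n=19
sum_even C(19,i) = 2^(n-1) = 2^18 = 262144


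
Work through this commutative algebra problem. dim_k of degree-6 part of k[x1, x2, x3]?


C(d+n-1,n-1)=C(8,2)=28


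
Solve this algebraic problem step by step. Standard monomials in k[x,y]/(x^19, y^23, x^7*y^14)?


k[x,y]/I, I = (x^19, y^23, x^7*y^14)
Rect: 19x23=437. Corner: (19-7)x(23-14)=108.
dim = 437-108 = 329


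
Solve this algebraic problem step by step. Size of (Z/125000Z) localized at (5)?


5-primary part: 125000=5^6*8
Size=5^6=15625


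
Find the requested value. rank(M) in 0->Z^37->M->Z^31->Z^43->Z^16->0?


Alt sum=0:
(-1)^0*37 + (-1)^1*? + (-1)^2*31 + (-1)^3*43 + (-1)^4*16=0
rank(M)=41


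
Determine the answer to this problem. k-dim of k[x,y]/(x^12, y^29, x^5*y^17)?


k[x,y]/I, I = (x^12, y^29, x^5*y^17)
Rect: 12x29=348. Corner: (12-5)x(29-17)=84.
dim = 348-84 = 264


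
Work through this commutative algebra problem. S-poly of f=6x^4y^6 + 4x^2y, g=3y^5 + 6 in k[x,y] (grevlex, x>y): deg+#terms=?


LT(f)=6x^4y^6, LT(g)=3y^5
lcm(LM)=x^4y^6
S(f,g) (scaled by 18 to clear denominators) = 3*f - 6x^4y*g = -36x^4y + 12x^2y
2 terms, deg 5.
5+2=7


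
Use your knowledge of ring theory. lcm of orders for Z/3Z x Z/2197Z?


Exponent = lcm of the cyclic orders; pairwise coprime => product.
3^1*13^3=3*2197=6591


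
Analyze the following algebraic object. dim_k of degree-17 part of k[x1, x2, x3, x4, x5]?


C(d+n-1,n-1)=C(21,4)=5985


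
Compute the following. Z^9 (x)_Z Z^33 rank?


rank(M(x)N) = rank(M)*rank(N)
9*33 = 297


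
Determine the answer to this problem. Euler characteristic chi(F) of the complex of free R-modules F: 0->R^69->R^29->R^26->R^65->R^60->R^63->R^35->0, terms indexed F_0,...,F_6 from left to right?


chi = sum (-1)^i * rank:
(-1)^0*69=69
(-1)^1*29=-29
(-1)^2*26=26
(-1)^3*65=-65
(-1)^4*60=60
(-1)^5*63=-63
(-1)^6*35=35
chi=33


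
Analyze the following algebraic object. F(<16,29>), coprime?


gcd(16,29)=1 => F=ab-a-b=16*29-16-29=464-45=419


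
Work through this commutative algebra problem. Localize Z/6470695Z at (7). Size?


7-primary part: 6470695=7^6*55
Size=7^6=117649


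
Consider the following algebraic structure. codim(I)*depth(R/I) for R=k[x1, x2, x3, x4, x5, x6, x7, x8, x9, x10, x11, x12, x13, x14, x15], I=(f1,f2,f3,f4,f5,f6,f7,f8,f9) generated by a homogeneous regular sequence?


codim=9, depth=dim(R/I)=15-9=6
Product=9*6=54


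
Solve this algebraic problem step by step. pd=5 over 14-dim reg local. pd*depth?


pd+depth=14
depth=14-5=9
pd*depth=5*9=45


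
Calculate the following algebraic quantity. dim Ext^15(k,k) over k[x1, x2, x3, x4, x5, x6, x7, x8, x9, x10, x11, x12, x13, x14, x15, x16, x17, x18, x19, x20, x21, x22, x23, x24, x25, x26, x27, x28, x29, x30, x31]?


C(n,i)=C(31,15)=300540195


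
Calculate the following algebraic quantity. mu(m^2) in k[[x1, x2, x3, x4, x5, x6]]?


C(n+d-1,d)=C(7,2)=21


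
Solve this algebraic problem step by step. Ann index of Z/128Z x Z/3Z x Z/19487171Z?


Exponent = lcm of the cyclic orders; pairwise coprime => product.
2^7*3^1*11^7=128*3*19487171=7483073664


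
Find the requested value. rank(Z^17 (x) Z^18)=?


rank(M(x)N) = rank(M)*rank(N)
17*18 = 306


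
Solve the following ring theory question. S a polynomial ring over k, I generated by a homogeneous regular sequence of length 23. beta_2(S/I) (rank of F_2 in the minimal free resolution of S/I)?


Regular sequence => Koszul complex is the minimal free resolution.
Syz_1 minimally generated by Koszul relations f_i*e_j - f_j*e_i (i<j): mu(Syz_1) = beta_2 = C(m,2) = m(m-1)/2
m=23
23*22/2 = 253


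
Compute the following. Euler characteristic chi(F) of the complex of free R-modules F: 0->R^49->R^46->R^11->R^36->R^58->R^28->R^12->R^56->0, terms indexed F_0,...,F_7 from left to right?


chi = sum (-1)^i * rank:
(-1)^0*49=49
(-1)^1*46=-46
(-1)^2*11=11
(-1)^3*36=-36
(-1)^4*58=58
(-1)^5*28=-28
(-1)^6*12=12
(-1)^7*56=-56
chi=-36


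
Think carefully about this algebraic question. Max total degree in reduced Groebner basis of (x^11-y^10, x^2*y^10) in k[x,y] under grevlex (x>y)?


LT(f1)=x^11, LT(f2)=x^2y^10, lcm=x^11y^10
S(f1,f2) = y^10*f1 - x^9*f2 = -y^20
Reduced GB = {f1, f2, y^20}; degrees 11, 12, 20
Max = 20


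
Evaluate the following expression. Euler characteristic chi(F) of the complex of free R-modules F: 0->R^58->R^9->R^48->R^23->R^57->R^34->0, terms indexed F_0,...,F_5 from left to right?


chi = sum (-1)^i * rank:
(-1)^0*58=58
(-1)^1*9=-9
(-1)^2*48=48
(-1)^3*23=-23
(-1)^4*57=57
(-1)^5*34=-34
chi=97


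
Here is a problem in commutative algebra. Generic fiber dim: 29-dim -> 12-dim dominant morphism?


dim(fiber)=dim(X)-dim(Y)=29-12=17


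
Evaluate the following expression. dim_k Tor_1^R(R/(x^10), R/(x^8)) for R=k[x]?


Tor_1(R/I,R/J)=(I cap J)/IJ=(x^10)/(x^18)
dim=18-10=min(10,8)=8


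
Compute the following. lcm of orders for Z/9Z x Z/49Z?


Exponent = lcm of the cyclic orders; pairwise coprime => product.
3^2*7^2=9*49=441


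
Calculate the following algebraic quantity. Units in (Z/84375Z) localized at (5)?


Local ring = Z/3125Z.
phi(3125) = 5^4*(5-1) = 2500
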